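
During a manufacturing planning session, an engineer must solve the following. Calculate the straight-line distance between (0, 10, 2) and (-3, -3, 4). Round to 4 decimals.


3D distance between two points
P1 = (0, 10, 2), P2 = (-3, -3, 4)
Formula: d = sqrt((x2-x1)^2 + (y2-y1)^2 + (z2-z1)^2)
dx = -3 - 0 = -3
dy = -3 - 10 = -13
dz = 4 - 2 = 2
dx^2 + dy^2 + dz^2 = 9 + 169 + 4 = 182
d = sqrt(182)
d = 13.4907
13.4907 units


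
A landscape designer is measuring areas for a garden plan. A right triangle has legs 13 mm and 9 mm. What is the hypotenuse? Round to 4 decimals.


Shape: right triangle
Legs a = 13 mm, b = 9 mm
Formula: c = sqrt(a^2 + b^2)
a^2 = 169, b^2 = 81
a^2 + b^2 = 250
c = sqrt(250)
c = 15.8114
15.8114 mm


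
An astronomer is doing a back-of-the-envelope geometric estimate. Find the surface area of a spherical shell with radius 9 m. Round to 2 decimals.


Shape: sphere
Radius r = 9 m
Formula: SA = 4 * pi * r^2
r^2 = 81
SA = 4 * pi * 81
SA = 324 * pi
SA = 1017.88
1017.88 m^2


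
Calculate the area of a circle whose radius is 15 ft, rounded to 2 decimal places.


Shape: circle
Radius r = 15 ft
Formula: A = pi * r^2
r^2 = 15^2 = 225
A = pi * 225
A = 706.86
706.86 ft^2


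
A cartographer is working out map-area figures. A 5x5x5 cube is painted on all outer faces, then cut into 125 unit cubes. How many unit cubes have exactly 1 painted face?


Large cube: 5 x 5 x 5, cut into unit cubes.
n = 5, so n - 2 = 3
Cubes with 1 painted face lie in the interior of each face.
A cube has 6 faces; each contributes (n - 2)^2 = 9 such cubes.
Count = 6 * 9 = 54
54 unit cubes


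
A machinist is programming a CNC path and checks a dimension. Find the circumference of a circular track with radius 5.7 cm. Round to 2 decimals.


Shape: circle
Radius r = 5.7 cm
Formula: C = 2 * pi * r
C = 2 * pi * 5.7
C = 11.4 * pi
C = 35.81
35.81 cm


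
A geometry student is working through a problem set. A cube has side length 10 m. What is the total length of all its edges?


Shape: cube
Side s = 10 m
A cube has 12 edges, all equal.
Formula: total edge length = 12 * s
Total = 12 * 10
Total = 120
120 m


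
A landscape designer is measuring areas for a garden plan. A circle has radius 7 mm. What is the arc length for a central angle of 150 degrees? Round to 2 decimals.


Shape: circular arc
Radius r = 7 mm, Angle = 150 degrees
Formula: L = (angle/360) * 2 * pi * r
2 * pi * r = 14 * pi
L = (150/360) * 14 * pi
L = 5.833333 * pi
L = 18.33
18.33 mm


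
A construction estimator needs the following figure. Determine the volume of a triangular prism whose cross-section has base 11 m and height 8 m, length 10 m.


Shape: triangular prism
Triangle base = 11 m, triangle height = 8 m, prism length L = 10 m
Formula: V = (1/2 * b * h_tri) * L
Cross-section area = 0.5 * 11 * 8 = 44
V = 44 * 10
V = 440
440 m^3


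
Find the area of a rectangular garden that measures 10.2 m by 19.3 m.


Shape: rectangle
Length l = 10.2 m, Width w = 19.3 m
Formula: A = l * w
A = 10.2 * 19.3
A = 196.86
196.86 m^2


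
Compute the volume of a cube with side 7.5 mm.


Shape: cube
Side s = 7.5 mm
Formula: V = s^3
V = 7.5 * 7.5 * 7.5
V = 56.25 * 7.5
V = 421.875
421.875 mm^3


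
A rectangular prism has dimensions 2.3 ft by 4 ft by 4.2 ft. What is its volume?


Shape: rectangular prism
l = 2.3 ft, w = 4 ft, h = 4.2 ft
Formula: V = l * w * h
V = 2.3 * 4 * 4.2
V = 9.2 * 4.2
V = 38.64
38.64 ft^3


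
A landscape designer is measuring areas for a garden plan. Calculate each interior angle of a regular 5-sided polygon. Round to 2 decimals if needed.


Shape: regular pentagon (5 sides)
Formula: interior angle = (n - 2) * 180 / n
(n - 2) = 3
(n - 2) * 180 = 540
angle = 540 / 5
angle = 108
108 degrees


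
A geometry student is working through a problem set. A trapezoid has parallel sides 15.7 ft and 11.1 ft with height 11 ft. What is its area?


Shape: trapezoid
Parallel sides a = 15.7 ft, b = 11.1 ft; Height h = 11 ft
Formula: A = (a + b) * h / 2
a + b = 15.7 + 11.1 = 26.8
A = 26.8 * 11 / 2
A = 294.8 / 2
A = 147.4
147.4 ft^2


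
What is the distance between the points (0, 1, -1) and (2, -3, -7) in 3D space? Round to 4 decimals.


3D distance between two points
P1 = (0, 1, -1), P2 = (2, -3, -7)
Formula: d = sqrt((x2-x1)^2 + (y2-y1)^2 + (z2-z1)^2)
dx = 2 - 0 = 2
dy = -3 - 1 = -4
dz = -7 - -1 = -6
dx^2 + dy^2 + dz^2 = 4 + 16 + 36 = 56
d = sqrt(56)
d = 7.4833
7.4833 units


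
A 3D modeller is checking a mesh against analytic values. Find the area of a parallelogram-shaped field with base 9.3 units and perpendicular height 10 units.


Shape: parallelogram
Base b = 9.3 units, Height h = 10 units
Formula: A = b * h
A = 9.3 * 10
A = 93
93 units^2


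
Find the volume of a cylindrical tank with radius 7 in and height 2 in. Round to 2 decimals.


Shape: cylinder
Radius r = 7 in, Height h = 2 in
Formula: V = pi * r^2 * h
r^2 = 49
V = pi * 49 * 2
V = 98 * pi
V = 307.88
307.88 in^3


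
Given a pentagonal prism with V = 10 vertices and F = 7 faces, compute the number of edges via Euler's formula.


Polyhedron: pentagonal prism
Euler's formula for convex polyhedra: V - E + F = 2
Given: V = 10 vertices and F = 7 faces
Solve for E:
E = V + F - 2 = 10 + 7 - 2 = 15
15 edges


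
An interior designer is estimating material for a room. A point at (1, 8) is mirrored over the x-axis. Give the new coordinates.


Transformation: reflection
Original point: (1, 8)
Rule for reflection over the x-axis: (x, y) -> (x, -y)
Apply: (1, 8) -> (1, -8)
(1, -8)


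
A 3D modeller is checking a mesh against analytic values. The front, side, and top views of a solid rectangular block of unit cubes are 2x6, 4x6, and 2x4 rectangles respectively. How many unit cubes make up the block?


Orthographic views of a solid rectangular block:
Front view 2 x 6 -> length = 2, height = 6
Side view 4 x 6 -> width = 4, height = 6 (consistent)
Top view 2 x 4 -> confirms length = 2, width = 4
The block is 2 x 4 x 6.
Total unit cubes = 2 * 4 * 6 = 48
48 unit cubes


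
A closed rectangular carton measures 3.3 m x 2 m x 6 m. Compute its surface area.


Shape: rectangular prism
l = 3.3 m, w = 2 m, h = 6 m
Formula: SA = 2(lw + lh + wh)
lw = 6.6, lh = 19.8, wh = 12
lw + lh + wh = 38.4
SA = 2 * 38.4
SA = 76.8
76.8 m^2


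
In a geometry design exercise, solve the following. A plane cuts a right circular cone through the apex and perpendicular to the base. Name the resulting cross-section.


Solid: right circular cone
Cutting plane: through the apex and perpendicular to the base
Visualize the intersection of the plane with the solid's surface.
The boundary of the cut region is a isosceles triangle.
isosceles triangle


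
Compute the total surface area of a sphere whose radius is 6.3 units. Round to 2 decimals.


Shape: sphere
Radius r = 6.3 units
Formula: SA = 4 * pi * r^2
r^2 = 39.69
SA = 4 * pi * 39.69
SA = 158.76 * pi
SA = 498.76
498.76 units^2


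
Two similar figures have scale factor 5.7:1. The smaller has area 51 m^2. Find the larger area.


Linear scale factor k = 5.7
Original area = 51 m^2
Rule: under a linear scaling by k, areas scale by k^2.
k^2 = 5.7^2 = 32.49
New area = 51 * 32.49
New area = 1656.99
1656.99 m^2


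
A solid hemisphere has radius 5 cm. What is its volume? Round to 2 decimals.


Shape: hemisphere (half of a sphere)
Radius r = 5 cm
Formula: V = (1/2) * (4/3) * pi * r^3 = (2/3) * pi * r^3
r^3 = 125
(2/3) * 125 = 83.333333
V = 83.333333 * pi
V = 261.8
261.8 cm^3


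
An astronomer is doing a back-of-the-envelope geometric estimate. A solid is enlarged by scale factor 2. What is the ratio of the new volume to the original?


Linear scale factor k = 2
Rule: under a linear scaling by k, volumes scale by k^3.
k^3 = 2 * 2 * 2
k^3 = 4 * 2
k^3 = 8
Volume scales by a factor of 8.
8 (dimensionless)


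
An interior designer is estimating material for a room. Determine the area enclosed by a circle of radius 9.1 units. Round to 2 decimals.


Shape: circle
Radius r = 9.1 units
Formula: A = pi * r^2
r^2 = 9.1^2 = 82.81
A = pi * 82.81
A = 260.16
260.16 units^2


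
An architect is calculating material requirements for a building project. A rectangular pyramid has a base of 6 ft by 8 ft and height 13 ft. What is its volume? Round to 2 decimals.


Shape: rectangular pyramid
Base: 6 ft x 8 ft, Height h = 13 ft
Formula: V = (1/3) * base_area * h
base_area = 6 * 8 = 48
base_area * h = 48 * 13 = 624
V = 624 / 3
V = 208
208 ft^3


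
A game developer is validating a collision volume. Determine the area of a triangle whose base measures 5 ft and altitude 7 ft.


Shape: triangle
Base b = 5 ft, Height h = 7 ft
Formula: A = (1/2) * b * h
A = 0.5 * 5 * 7
A = 0.5 * 35
A = 17.5
17.5 ft^2


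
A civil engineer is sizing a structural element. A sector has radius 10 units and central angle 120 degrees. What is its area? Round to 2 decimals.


Shape: circular sector
Radius r = 10 units, Angle = 120 degrees
Formula: A = (angle/360) * pi * r^2
r^2 = 100
Fraction of circle = 120/360
A = (120/360) * pi * 100
A = 33.333333 * pi
A = 104.72
104.72 units^2


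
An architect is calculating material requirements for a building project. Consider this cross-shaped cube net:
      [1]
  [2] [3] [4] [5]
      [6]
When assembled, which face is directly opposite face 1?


Net: cross layout. Take square 3 as the base (bottom).
Fold the four squares in the horizontal row up around 3: 2 -> left, 4 -> right, 5 wraps to the top.
Fold 1 and 6 up from 3: 1 -> back, 6 -> front.
Opposite pairs are therefore: (1, 6), (2, 4), (3, 5).
Face 1 is opposite face 6.
face 6


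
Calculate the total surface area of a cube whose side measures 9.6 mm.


Shape: cube
Side s = 9.6 mm
A cube has 6 square faces.
Formula: SA = 6 * s^2
s^2 = 92.16
SA = 6 * 92.16
SA = 552.96
552.96 mm^2


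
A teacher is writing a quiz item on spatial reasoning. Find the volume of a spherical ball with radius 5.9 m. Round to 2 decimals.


Shape: sphere
Radius r = 5.9 m
Formula: V = (4/3) * pi * r^3
r^3 = 205.379
(4/3) * 205.379 = 273.838667
V = 273.838667 * pi
V = 860.29
860.29 m^3


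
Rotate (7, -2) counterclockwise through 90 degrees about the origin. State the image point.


Transformation: rotation about the origin
Original point: (7, -2)
Rule for 90 deg counterclockwise: (x, y) -> (-y, x)
Apply: (7, -2) -> (2, 7)
(2, 7)


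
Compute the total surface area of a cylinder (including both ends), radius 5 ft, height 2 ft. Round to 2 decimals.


Shape: closed cylinder
Radius r = 5 ft, Height h = 2 ft
Formula: SA = 2*pi*r^2 + 2*pi*r*h = 2*pi*r*(r + h)
r + h = 7
2 * r * (r + h) = 2 * 5 * 7 = 70
SA = 70 * pi
SA = 219.91
219.91 ft^2


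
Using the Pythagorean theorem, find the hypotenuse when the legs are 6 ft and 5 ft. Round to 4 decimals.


Shape: right triangle
Legs a = 6 ft, b = 5 ft
Formula: c = sqrt(a^2 + b^2)
a^2 = 36, b^2 = 25
a^2 + b^2 = 61
c = sqrt(61)
c = 7.8102
7.8102 ft


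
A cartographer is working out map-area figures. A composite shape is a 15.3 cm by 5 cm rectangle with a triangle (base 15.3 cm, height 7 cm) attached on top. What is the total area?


Composite shape: rectangle + triangle
Rectangle area = 15.3 * 5 = 76.5
Triangle area = 0.5 * 15.3 * 7 = 53.55
Total = 76.5 + 53.55
Total = 130.05
130.05 cm^2


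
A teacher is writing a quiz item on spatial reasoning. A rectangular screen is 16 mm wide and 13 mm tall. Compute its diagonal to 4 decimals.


Shape: rectangle (diagonal via Pythagoras)
Sides: 16 mm and 13 mm
Formula: d = sqrt(l^2 + w^2)
l^2 = 256, w^2 = 169
l^2 + w^2 = 425
d = sqrt(425)
d = 20.6155
20.6155 mm


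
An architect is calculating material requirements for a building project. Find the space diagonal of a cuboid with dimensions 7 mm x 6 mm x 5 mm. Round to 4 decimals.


Shape: rectangular box (space diagonal)
l = 7 mm, w = 6 mm, h = 5 mm
Visualize: the diagonal of the base, then a right triangle with that diagonal and the height.
Formula: d = sqrt(l^2 + w^2 + h^2)
l^2 + w^2 + h^2 = 49 + 36 + 25 = 110
d = sqrt(110)
d = 10.4881
10.4881 mm


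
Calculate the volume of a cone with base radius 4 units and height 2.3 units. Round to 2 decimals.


Shape: cone
Radius r = 4 units, Height h = 2.3 units
Formula: V = (1/3) * pi * r^2 * h
r^2 = 16
pi * r^2 * h = pi * 16 * 2.3 = 36.8 * pi
V = 36.8 * pi / 3
V = 38.54
38.54 units^3


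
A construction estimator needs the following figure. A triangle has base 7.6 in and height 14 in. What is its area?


Shape: triangle
Base b = 7.6 in, Height h = 14 in
Formula: A = (1/2) * b * h
A = 0.5 * 7.6 * 14
A = 0.5 * 106.4
A = 53.2
53.2 in^2


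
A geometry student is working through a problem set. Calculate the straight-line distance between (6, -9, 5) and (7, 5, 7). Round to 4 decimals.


3D distance between two points
P1 = (6, -9, 5), P2 = (7, 5, 7)
Formula: d = sqrt((x2-x1)^2 + (y2-y1)^2 + (z2-z1)^2)
dx = 7 - 6 = 1
dy = 5 - -9 = 14
dz = 7 - 5 = 2
dx^2 + dy^2 + dz^2 = 1 + 196 + 4 = 201
d = sqrt(201)
d = 14.1774
14.1774 units


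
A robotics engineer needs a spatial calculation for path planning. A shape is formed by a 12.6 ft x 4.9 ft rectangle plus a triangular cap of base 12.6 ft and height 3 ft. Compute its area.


Composite shape: rectangle + triangle
Rectangle area = 12.6 * 4.9 = 61.74
Triangle area = 0.5 * 12.6 * 3 = 18.9
Total = 61.74 + 18.9
Total = 80.64
80.64 ft^2


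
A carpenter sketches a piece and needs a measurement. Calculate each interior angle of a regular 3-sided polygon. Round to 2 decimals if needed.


Shape: regular triangle (3 sides)
Formula: interior angle = (n - 2) * 180 / n
(n - 2) = 1
(n - 2) * 180 = 180
angle = 180 / 3
angle = 60
60 degrees


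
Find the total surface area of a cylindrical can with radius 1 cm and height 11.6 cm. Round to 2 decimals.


Shape: closed cylinder
Radius r = 1 cm, Height h = 11.6 cm
Formula: SA = 2*pi*r^2 + 2*pi*r*h = 2*pi*r*(r + h)
r + h = 12.6
2 * r * (r + h) = 2 * 1 * 12.6 = 25.2
SA = 25.2 * pi
SA = 79.17
79.17 cm^2


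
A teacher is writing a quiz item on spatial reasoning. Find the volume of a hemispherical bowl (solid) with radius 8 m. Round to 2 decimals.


Shape: hemisphere (half of a sphere)
Radius r = 8 m
Formula: V = (1/2) * (4/3) * pi * r^3 = (2/3) * pi * r^3
r^3 = 512
(2/3) * 512 = 341.333333
V = 341.333333 * pi
V = 1072.33
1072.33 m^3


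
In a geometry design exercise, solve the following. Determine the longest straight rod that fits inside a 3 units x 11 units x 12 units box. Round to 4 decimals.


Shape: rectangular box (space diagonal)
l = 3 units, w = 11 units, h = 12 units
Visualize: the diagonal of the base, then a right triangle with that diagonal and the height.
Formula: d = sqrt(l^2 + w^2 + h^2)
l^2 + w^2 + h^2 = 9 + 121 + 144 = 274
d = sqrt(274)
d = 16.5529
16.5529 units


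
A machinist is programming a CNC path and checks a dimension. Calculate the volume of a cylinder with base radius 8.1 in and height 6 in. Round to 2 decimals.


Shape: cylinder
Radius r = 8.1 in, Height h = 6 in
Formula: V = pi * r^2 * h
r^2 = 65.61
V = pi * 65.61 * 6
V = 393.66 * pi
V = 1236.72
1236.72 in^3


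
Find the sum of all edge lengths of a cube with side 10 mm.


Shape: cube
Side s = 10 mm
A cube has 12 edges, all equal.
Formula: total edge length = 12 * s
Total = 12 * 10
Total = 120
120 mm


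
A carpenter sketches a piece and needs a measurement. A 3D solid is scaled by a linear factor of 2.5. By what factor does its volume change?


Linear scale factor k = 2.5
Rule: under a linear scaling by k, volumes scale by k^3.
k^3 = 2.5 * 2.5 * 2.5
k^3 = 6.25 * 2.5
k^3 = 15.625
Volume scales by a factor of 15.625.
15.625 (dimensionless)


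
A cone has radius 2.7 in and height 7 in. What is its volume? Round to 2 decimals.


Shape: cone
Radius r = 2.7 in, Height h = 7 in
Formula: V = (1/3) * pi * r^2 * h
r^2 = 7.29
pi * r^2 * h = pi * 7.29 * 7 = 51.03 * pi
V = 51.03 * pi / 3
V = 53.44
53.44 in^3


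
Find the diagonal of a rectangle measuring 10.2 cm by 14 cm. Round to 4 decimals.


Shape: rectangle (diagonal via Pythagoras)
Sides: 10.2 cm and 14 cm
Formula: d = sqrt(l^2 + w^2)
l^2 = 104.04, w^2 = 196
l^2 + w^2 = 300.04
d = sqrt(300.04)
d = 17.3217
17.3217 cm


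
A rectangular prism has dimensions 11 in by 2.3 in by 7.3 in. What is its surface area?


Shape: rectangular prism
l = 11 in, w = 2.3 in, h = 7.3 in
Formula: SA = 2(lw + lh + wh)
lw = 25.3, lh = 80.3, wh = 16.79
lw + lh + wh = 122.39
SA = 2 * 122.39
SA = 244.78
244.78 in^2


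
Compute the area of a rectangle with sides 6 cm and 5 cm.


Shape: rectangle
Length l = 6 cm, Width w = 5 cm
Formula: A = l * w
A = 6 * 5
A = 30
30 cm^2


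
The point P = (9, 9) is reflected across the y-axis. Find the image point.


Transformation: reflection
Original point: (9, 9)
Rule for reflection over the y-axis: (x, y) -> (-x, y)
Apply: (9, 9) -> (-9, 9)
(-9, 9)


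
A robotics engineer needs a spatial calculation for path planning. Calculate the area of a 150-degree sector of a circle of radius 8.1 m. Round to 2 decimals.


Shape: circular sector
Radius r = 8.1 m, Angle = 150 degrees
Formula: A = (angle/360) * pi * r^2
r^2 = 65.61
Fraction of circle = 150/360
A = (150/360) * pi * 65.61
A = 27.3375 * pi
A = 85.88
85.88 m^2


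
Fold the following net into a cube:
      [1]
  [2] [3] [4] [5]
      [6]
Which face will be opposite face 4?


Net: cross layout. Take square 3 as the base (bottom).
Fold the four squares in the horizontal row up around 3: 2 -> left, 4 -> right, 5 wraps to the top.
Fold 1 and 6 up from 3: 1 -> back, 6 -> front.
Opposite pairs are therefore: (1, 6), (2, 4), (3, 5).
Face 4 is opposite face 2.
face 2


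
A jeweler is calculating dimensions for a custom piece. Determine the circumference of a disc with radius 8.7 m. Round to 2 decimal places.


Shape: circle
Radius r = 8.7 m
Formula: C = 2 * pi * r
C = 2 * pi * 8.7
C = 17.4 * pi
C = 54.66
54.66 m


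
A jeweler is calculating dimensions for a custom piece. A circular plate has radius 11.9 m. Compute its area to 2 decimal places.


Shape: circle
Radius r = 11.9 m
Formula: A = pi * r^2
r^2 = 11.9^2 = 141.61
A = pi * 141.61
A = 444.88
444.88 m^2


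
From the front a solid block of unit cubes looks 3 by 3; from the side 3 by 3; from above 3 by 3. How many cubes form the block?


Orthographic views of a solid rectangular block:
Front view 3 x 3 -> length = 3, height = 3
Side view 3 x 3 -> width = 3, height = 3 (consistent)
Top view 3 x 3 -> confirms length = 3, width = 3
The block is 3 x 3 x 3.
Total unit cubes = 3 * 3 * 3 = 27
27 unit cubes


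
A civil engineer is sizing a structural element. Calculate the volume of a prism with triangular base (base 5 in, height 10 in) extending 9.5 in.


Shape: triangular prism
Triangle base = 5 in, triangle height = 10 in, prism length L = 9.5 in
Formula: V = (1/2 * b * h_tri) * L
Cross-section area = 0.5 * 5 * 10 = 25
V = 25 * 9.5
V = 237.5
237.5 in^3


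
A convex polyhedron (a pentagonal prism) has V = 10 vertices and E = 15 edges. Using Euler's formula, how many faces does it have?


Polyhedron: pentagonal prism
Euler's formula for convex polyhedra: V - E + F = 2
Given: V = 10 vertices and E = 15 edges
Solve for F:
F = 2 + E - V = 2 + 15 - 10 = 7
7 faces


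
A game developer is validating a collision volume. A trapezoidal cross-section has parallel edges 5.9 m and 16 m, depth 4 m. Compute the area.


Shape: trapezoid
Parallel sides a = 5.9 m, b = 16 m; Height h = 4 m
Formula: A = (a + b) * h / 2
a + b = 5.9 + 16 = 21.9
A = 21.9 * 4 / 2
A = 87.6 / 2
A = 43.8
43.8 m^2


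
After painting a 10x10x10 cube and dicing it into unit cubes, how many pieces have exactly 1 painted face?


Large cube: 10 x 10 x 10, cut into unit cubes.
n = 10, so n - 2 = 8
Cubes with 1 painted face lie in the interior of each face.
A cube has 6 faces; each contributes (n - 2)^2 = 64 such cubes.
Count = 6 * 64 = 384
384 unit cubes


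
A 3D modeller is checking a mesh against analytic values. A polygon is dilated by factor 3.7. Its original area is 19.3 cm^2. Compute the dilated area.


Linear scale factor k = 3.7
Original area = 19.3 cm^2
Rule: under a linear scaling by k, areas scale by k^2.
k^2 = 3.7^2 = 13.69
New area = 19.3 * 13.69
New area = 264.217
264.217 cm^2


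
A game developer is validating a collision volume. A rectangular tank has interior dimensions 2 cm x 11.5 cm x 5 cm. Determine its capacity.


Shape: rectangular prism
l = 2 cm, w = 11.5 cm, h = 5 cm
Formula: V = l * w * h
V = 2 * 11.5 * 5
V = 23 * 5
V = 115
115 cm^3


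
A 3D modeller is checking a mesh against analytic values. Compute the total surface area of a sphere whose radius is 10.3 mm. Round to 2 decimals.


Shape: sphere
Radius r = 10.3 mm
Formula: SA = 4 * pi * r^2
r^2 = 106.09
SA = 4 * pi * 106.09
SA = 424.36 * pi
SA = 1333.17
1333.17 mm^2


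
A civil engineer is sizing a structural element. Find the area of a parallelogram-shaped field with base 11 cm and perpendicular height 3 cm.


Shape: parallelogram
Base b = 11 cm, Height h = 3 cm
Formula: A = b * h
A = 11 * 3
A = 33
33 cm^2


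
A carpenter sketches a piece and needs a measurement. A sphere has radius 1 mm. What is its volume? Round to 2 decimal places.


Shape: sphere
Radius r = 1 mm
Formula: V = (4/3) * pi * r^3
r^3 = 1
(4/3) * 1 = 1.333333
V = 1.333333 * pi
V = 4.19
4.19 mm^3


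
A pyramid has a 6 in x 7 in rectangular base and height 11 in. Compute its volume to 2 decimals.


Shape: rectangular pyramid
Base: 6 in x 7 in, Height h = 11 in
Formula: V = (1/3) * base_area * h
base_area = 6 * 7 = 42
base_area * h = 42 * 11 = 462
V = 462 / 3
V = 154
154 in^3


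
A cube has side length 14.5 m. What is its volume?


Shape: cube
Side s = 14.5 m
Formula: V = s^3
V = 14.5 * 14.5 * 14.5
V = 210.25 * 14.5
V = 3048.625
3048.625 m^3


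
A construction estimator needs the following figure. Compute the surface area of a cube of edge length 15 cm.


Shape: cube
Side s = 15 cm
A cube has 6 square faces.
Formula: SA = 6 * s^2
s^2 = 225
SA = 6 * 225
SA = 1350
1350 cm^2


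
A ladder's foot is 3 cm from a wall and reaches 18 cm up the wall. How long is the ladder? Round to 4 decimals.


Shape: right triangle
Legs a = 3 cm, b = 18 cm
Formula: c = sqrt(a^2 + b^2)
a^2 = 9, b^2 = 324
a^2 + b^2 = 333
c = sqrt(333)
c = 18.2483
18.2483 cm


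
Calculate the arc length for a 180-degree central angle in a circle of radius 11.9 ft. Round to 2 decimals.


Shape: circular arc
Radius r = 11.9 ft, Angle = 180 degrees
Formula: L = (angle/360) * 2 * pi * r
2 * pi * r = 23.8 * pi
L = (180/360) * 23.8 * pi
L = 11.9 * pi
L = 37.38
37.38 ft


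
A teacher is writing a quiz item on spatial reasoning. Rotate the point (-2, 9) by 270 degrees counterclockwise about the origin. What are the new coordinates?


Transformation: rotation about the origin
Original point: (-2, 9)
Rule for 270 deg counterclockwise: (x, y) -> (y, -x)
Apply: (-2, 9) -> (9, 2)
(9, 2)


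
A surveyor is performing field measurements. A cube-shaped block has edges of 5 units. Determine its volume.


Shape: cube
Side s = 5 units
Formula: V = s^3
V = 5 * 5 * 5
V = 25 * 5
V = 125
125 units^3


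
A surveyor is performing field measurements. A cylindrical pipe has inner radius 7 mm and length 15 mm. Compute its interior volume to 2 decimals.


Shape: cylinder
Radius r = 7 mm, Height h = 15 mm
Formula: V = pi * r^2 * h
r^2 = 49
V = pi * 49 * 15
V = 735 * pi
V = 2309.07
2309.07 mm^3


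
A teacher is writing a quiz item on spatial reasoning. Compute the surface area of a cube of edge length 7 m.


Shape: cube
Side s = 7 m
A cube has 6 square faces.
Formula: SA = 6 * s^2
s^2 = 49
SA = 6 * 49
SA = 294
294 m^2


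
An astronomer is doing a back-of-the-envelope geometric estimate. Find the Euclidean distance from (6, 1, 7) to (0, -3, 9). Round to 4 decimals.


3D distance between two points
P1 = (6, 1, 7), P2 = (0, -3, 9)
Formula: d = sqrt((x2-x1)^2 + (y2-y1)^2 + (z2-z1)^2)
dx = 0 - 6 = -6
dy = -3 - 1 = -4
dz = 9 - 7 = 2
dx^2 + dy^2 + dz^2 = 36 + 16 + 4 = 56
d = sqrt(56)
d = 7.4833
7.4833 units


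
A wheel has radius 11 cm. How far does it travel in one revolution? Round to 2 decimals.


Shape: circle
Radius r = 11 cm
Formula: C = 2 * pi * r
C = 2 * pi * 11
C = 22 * pi
C = 69.12
69.12 cm


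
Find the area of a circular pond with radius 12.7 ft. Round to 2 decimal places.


Shape: circle
Radius r = 12.7 ft
Formula: A = pi * r^2
r^2 = 12.7^2 = 161.29
A = pi * 161.29
A = 506.71
506.71 ft^2


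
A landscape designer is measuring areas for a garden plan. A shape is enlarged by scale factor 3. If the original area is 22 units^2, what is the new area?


Linear scale factor k = 3
Original area = 22 units^2
Rule: under a linear scaling by k, areas scale by k^2.
k^2 = 3^2 = 9
New area = 22 * 9
New area = 198
198 units^2


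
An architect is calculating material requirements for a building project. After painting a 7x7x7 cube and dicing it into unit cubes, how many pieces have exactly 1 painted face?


Large cube: 7 x 7 x 7, cut into unit cubes.
n = 7, so n - 2 = 5
Cubes with 1 painted face lie in the interior of each face.
A cube has 6 faces; each contributes (n - 2)^2 = 25 such cubes.
Count = 6 * 25 = 150
150 unit cubes


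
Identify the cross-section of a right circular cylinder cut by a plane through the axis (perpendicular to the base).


Solid: right circular cylinder
Cutting plane: through the axis (perpendicular to the base)
Visualize the intersection of the plane with the solid's surface.
The boundary of the cut region is a rectangle.
rectangle


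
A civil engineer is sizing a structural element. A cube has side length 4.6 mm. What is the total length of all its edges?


Shape: cube
Side s = 4.6 mm
A cube has 12 edges, all equal.
Formula: total edge length = 12 * s
Total = 12 * 4.6
Total = 55.2
55.2 mm


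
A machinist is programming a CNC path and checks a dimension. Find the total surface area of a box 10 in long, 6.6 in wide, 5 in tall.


Shape: rectangular prism
l = 10 in, w = 6.6 in, h = 5 in
Formula: SA = 2(lw + lh + wh)
lw = 66, lh = 50, wh = 33
lw + lh + wh = 149
SA = 2 * 149
SA = 298
298 in^2


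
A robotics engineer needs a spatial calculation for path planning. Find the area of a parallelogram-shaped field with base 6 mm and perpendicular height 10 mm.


Shape: parallelogram
Base b = 6 mm, Height h = 10 mm
Formula: A = b * h
A = 6 * 10
A = 60
60 mm^2


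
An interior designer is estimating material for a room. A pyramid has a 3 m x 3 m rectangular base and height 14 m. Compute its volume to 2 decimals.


Shape: rectangular pyramid
Base: 3 m x 3 m, Height h = 14 m
Formula: V = (1/3) * base_area * h
base_area = 3 * 3 = 9
base_area * h = 9 * 14 = 126
V = 126 / 3
V = 42
42 m^3


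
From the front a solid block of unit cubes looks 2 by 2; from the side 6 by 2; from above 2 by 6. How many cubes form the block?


Orthographic views of a solid rectangular block:
Front view 2 x 2 -> length = 2, height = 2
Side view 6 x 2 -> width = 6, height = 2 (consistent)
Top view 2 x 6 -> confirms length = 2, width = 6
The block is 2 x 6 x 2.
Total unit cubes = 2 * 6 * 2 = 24
24 unit cubes


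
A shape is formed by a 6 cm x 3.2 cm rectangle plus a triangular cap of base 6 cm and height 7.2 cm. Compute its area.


Composite shape: rectangle + triangle
Rectangle area = 6 * 3.2 = 19.2
Triangle area = 0.5 * 6 * 7.2 = 21.6
Total = 19.2 + 21.6
Total = 40.8
40.8 cm^2


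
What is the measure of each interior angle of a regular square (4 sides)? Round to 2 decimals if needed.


Shape: regular square (4 sides)
Formula: interior angle = (n - 2) * 180 / n
(n - 2) = 2
(n - 2) * 180 = 360
angle = 360 / 4
angle = 90
90 degrees


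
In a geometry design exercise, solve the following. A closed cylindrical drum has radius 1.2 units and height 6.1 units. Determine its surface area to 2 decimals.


Shape: closed cylinder
Radius r = 1.2 units, Height h = 6.1 units
Formula: SA = 2*pi*r^2 + 2*pi*r*h = 2*pi*r*(r + h)
r + h = 7.3
2 * r * (r + h) = 2 * 1.2 * 7.3 = 17.52
SA = 17.52 * pi
SA = 55.04
55.04 units^2


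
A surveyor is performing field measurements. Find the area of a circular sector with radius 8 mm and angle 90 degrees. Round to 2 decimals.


Shape: circular sector
Radius r = 8 mm, Angle = 90 degrees
Formula: A = (angle/360) * pi * r^2
r^2 = 64
Fraction of circle = 90/360
A = (90/360) * pi * 64
A = 16 * pi
A = 50.27
50.27 mm^2


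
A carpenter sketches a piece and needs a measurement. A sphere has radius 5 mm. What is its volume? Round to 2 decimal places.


Shape: sphere
Radius r = 5 mm
Formula: V = (4/3) * pi * r^3
r^3 = 125
(4/3) * 125 = 166.666667
V = 166.666667 * pi
V = 523.6
523.6 mm^3


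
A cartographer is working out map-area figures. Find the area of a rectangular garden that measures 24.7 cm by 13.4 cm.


Shape: rectangle
Length l = 24.7 cm, Width w = 13.4 cm
Formula: A = l * w
A = 24.7 * 13.4
A = 330.98
330.98 cm^2


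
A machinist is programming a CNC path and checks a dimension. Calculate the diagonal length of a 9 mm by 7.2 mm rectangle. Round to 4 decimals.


Shape: rectangle (diagonal via Pythagoras)
Sides: 9 mm and 7.2 mm
Formula: d = sqrt(l^2 + w^2)
l^2 = 81, w^2 = 51.84
l^2 + w^2 = 132.84
d = sqrt(132.84)
d = 11.5256
11.5256 mm


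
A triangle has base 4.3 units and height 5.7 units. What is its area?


Shape: triangle
Base b = 4.3 units, Height h = 5.7 units
Formula: A = (1/2) * b * h
A = 0.5 * 4.3 * 5.7
A = 0.5 * 24.51
A = 12.255
12.255 units^2


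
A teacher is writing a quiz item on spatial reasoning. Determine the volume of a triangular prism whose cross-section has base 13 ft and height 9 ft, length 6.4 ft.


Shape: triangular prism
Triangle base = 13 ft, triangle height = 9 ft, prism length L = 6.4 ft
Formula: V = (1/2 * b * h_tri) * L
Cross-section area = 0.5 * 13 * 9 = 58.5
V = 58.5 * 6.4
V = 374.4
374.4 ft^3


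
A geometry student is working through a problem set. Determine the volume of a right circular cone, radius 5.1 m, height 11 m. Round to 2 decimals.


Shape: cone
Radius r = 5.1 m, Height h = 11 m
Formula: V = (1/3) * pi * r^2 * h
r^2 = 26.01
pi * r^2 * h = pi * 26.01 * 11 = 286.11 * pi
V = 286.11 * pi / 3
V = 299.61
299.61 m^3


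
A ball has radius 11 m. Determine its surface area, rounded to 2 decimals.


Shape: sphere
Radius r = 11 m
Formula: SA = 4 * pi * r^2
r^2 = 121
SA = 4 * pi * 121
SA = 484 * pi
SA = 1520.53
1520.53 m^2


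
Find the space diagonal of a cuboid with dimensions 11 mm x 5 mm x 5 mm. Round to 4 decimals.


Shape: rectangular box (space diagonal)
l = 11 mm, w = 5 mm, h = 5 mm
Visualize: the diagonal of the base, then a right triangle with that diagonal and the height.
Formula: d = sqrt(l^2 + w^2 + h^2)
l^2 + w^2 + h^2 = 121 + 25 + 25 = 171
d = sqrt(171)
d = 13.0767
13.0767 mm


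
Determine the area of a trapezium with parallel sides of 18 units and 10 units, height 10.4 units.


Shape: trapezoid
Parallel sides a = 18 units, b = 10 units; Height h = 10.4 units
Formula: A = (a + b) * h / 2
a + b = 18 + 10 = 28
A = 28 * 10.4 / 2
A = 291.2 / 2
A = 145.6
145.6 units^2


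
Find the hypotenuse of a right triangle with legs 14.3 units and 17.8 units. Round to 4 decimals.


Shape: right triangle
Legs a = 14.3 units, b = 17.8 units
Formula: c = sqrt(a^2 + b^2)
a^2 = 204.49, b^2 = 316.84
a^2 + b^2 = 521.33
c = sqrt(521.33)
c = 22.8327
22.8327 units


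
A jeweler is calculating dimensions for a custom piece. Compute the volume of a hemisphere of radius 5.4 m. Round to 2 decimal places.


Shape: hemisphere (half of a sphere)
Radius r = 5.4 m
Formula: V = (1/2) * (4/3) * pi * r^3 = (2/3) * pi * r^3
r^3 = 157.464
(2/3) * 157.464 = 104.976
V = 104.976 * pi
V = 329.79
329.79 m^3


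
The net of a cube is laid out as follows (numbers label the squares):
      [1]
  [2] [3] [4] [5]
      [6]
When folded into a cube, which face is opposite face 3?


Net: cross layout. Take square 3 as the base (bottom).
Fold the four squares in the horizontal row up around 3: 2 -> left, 4 -> right, 5 wraps to the top.
Fold 1 and 6 up from 3: 1 -> back, 6 -> front.
Opposite pairs are therefore: (1, 6), (2, 4), (3, 5).
Face 3 is opposite face 5.
face 5


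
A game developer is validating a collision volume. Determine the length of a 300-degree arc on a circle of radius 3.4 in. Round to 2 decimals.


Shape: circular arc
Radius r = 3.4 in, Angle = 300 degrees
Formula: L = (angle/360) * 2 * pi * r
2 * pi * r = 6.8 * pi
L = (300/360) * 6.8 * pi
L = 5.666667 * pi
L = 17.8
17.8 in


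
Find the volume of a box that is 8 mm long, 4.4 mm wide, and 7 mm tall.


Shape: rectangular prism
l = 8 mm, w = 4.4 mm, h = 7 mm
Formula: V = l * w * h
V = 8 * 4.4 * 7
V = 35.2 * 7
V = 246.4
246.4 mm^3


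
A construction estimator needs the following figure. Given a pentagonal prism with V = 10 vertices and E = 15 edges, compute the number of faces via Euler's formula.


Polyhedron: pentagonal prism
Euler's formula for convex polyhedra: V - E + F = 2
Given: V = 10 vertices and E = 15 edges
Solve for F:
F = 2 + E - V = 2 + 15 - 10 = 7
7 faces


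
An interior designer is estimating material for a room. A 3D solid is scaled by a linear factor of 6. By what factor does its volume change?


Linear scale factor k = 6
Rule: under a linear scaling by k, volumes scale by k^3.
k^3 = 6 * 6 * 6
k^3 = 36 * 6
k^3 = 216
Volume scales by a factor of 216.
216 (dimensionless)


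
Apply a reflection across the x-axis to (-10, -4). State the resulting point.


Transformation: reflection
Original point: (-10, -4)
Rule for reflection over the x-axis: (x, y) -> (x, -y)
Apply: (-10, -4) -> (-10, 4)
(-10, 4)


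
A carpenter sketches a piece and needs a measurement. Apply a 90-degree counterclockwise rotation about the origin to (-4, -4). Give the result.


Transformation: rotation about the origin
Original point: (-4, -4)
Rule for 90 deg counterclockwise: (x, y) -> (-y, x)
Apply: (-4, -4) -> (4, -4)
(4, -4)


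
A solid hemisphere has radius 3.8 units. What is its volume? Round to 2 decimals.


Shape: hemisphere (half of a sphere)
Radius r = 3.8 units
Formula: V = (1/2) * (4/3) * pi * r^3 = (2/3) * pi * r^3
r^3 = 54.872
(2/3) * 54.872 = 36.581333
V = 36.581333 * pi
V = 114.92
114.92 units^3


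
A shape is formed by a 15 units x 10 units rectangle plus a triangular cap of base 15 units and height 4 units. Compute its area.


Composite shape: rectangle + triangle
Rectangle area = 15 * 10 = 150
Triangle area = 0.5 * 15 * 4 = 30
Total = 150 + 30
Total = 180
180 units^2


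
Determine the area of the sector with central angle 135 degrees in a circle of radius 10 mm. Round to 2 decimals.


Shape: circular sector
Radius r = 10 mm, Angle = 135 degrees
Formula: A = (angle/360) * pi * r^2
r^2 = 100
Fraction of circle = 135/360
A = (135/360) * pi * 100
A = 37.5 * pi
A = 117.81
117.81 mm^2


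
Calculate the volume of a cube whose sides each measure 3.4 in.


Shape: cube
Side s = 3.4 in
Formula: V = s^3
V = 3.4 * 3.4 * 3.4
V = 11.56 * 3.4
V = 39.304
39.304 in^3


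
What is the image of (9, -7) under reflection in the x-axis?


Transformation: reflection
Original point: (9, -7)
Rule for reflection over the x-axis: (x, y) -> (x, -y)
Apply: (9, -7) -> (9, 7)
(9, 7)


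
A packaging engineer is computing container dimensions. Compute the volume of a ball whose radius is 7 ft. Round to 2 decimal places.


Shape: sphere
Radius r = 7 ft
Formula: V = (4/3) * pi * r^3
r^3 = 343
(4/3) * 343 = 457.333333
V = 457.333333 * pi
V = 1436.76
1436.76 ft^3


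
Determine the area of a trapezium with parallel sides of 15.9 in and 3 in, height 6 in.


Shape: trapezoid
Parallel sides a = 15.9 in, b = 3 in; Height h = 6 in
Formula: A = (a + b) * h / 2
a + b = 15.9 + 3 = 18.9
A = 18.9 * 6 / 2
A = 113.4 / 2
A = 56.7
56.7 in^2


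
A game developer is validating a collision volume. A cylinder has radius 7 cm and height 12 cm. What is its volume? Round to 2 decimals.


Shape: cylinder
Radius r = 7 cm, Height h = 12 cm
Formula: V = pi * r^2 * h
r^2 = 49
V = pi * 49 * 12
V = 588 * pi
V = 1847.26
1847.26 cm^3


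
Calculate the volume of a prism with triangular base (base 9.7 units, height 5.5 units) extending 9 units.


Shape: triangular prism
Triangle base = 9.7 units, triangle height = 5.5 units, prism length L = 9 units
Formula: V = (1/2 * b * h_tri) * L
Cross-section area = 0.5 * 9.7 * 5.5 = 26.675
V = 26.675 * 9
V = 240.075
240.075 units^3


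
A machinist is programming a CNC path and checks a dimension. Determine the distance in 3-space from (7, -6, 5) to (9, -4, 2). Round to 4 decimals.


3D distance between two points
P1 = (7, -6, 5), P2 = (9, -4, 2)
Formula: d = sqrt((x2-x1)^2 + (y2-y1)^2 + (z2-z1)^2)
dx = 9 - 7 = 2
dy = -4 - -6 = 2
dz = 2 - 5 = -3
dx^2 + dy^2 + dz^2 = 4 + 4 + 9 = 17
d = sqrt(17)
d = 4.1231
4.1231 units


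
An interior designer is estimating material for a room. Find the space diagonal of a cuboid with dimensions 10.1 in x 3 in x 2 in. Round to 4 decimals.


Shape: rectangular box (space diagonal)
l = 10.1 in, w = 3 in, h = 2 in
Visualize: the diagonal of the base, then a right triangle with that diagonal and the height.
Formula: d = sqrt(l^2 + w^2 + h^2)
l^2 + w^2 + h^2 = 102.01 + 9 + 4 = 115.01
d = sqrt(115.01)
d = 10.7243
10.7243 in


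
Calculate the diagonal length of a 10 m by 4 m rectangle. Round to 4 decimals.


Shape: rectangle (diagonal via Pythagoras)
Sides: 10 m and 4 m
Formula: d = sqrt(l^2 + w^2)
l^2 = 100, w^2 = 16
l^2 + w^2 = 116
d = sqrt(116)
d = 10.7703
10.7703 m


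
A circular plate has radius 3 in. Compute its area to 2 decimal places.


Shape: circle
Radius r = 3 in
Formula: A = pi * r^2
r^2 = 3^2 = 9
A = pi * 9
A = 28.27
28.27 in^2


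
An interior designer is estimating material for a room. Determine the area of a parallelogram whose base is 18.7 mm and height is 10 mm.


Shape: parallelogram
Base b = 18.7 mm, Height h = 10 mm
Formula: A = b * h
A = 18.7 * 10
A = 187
187 mm^2


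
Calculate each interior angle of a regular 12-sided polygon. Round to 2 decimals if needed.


Shape: regular dodecagon (12 sides)
Formula: interior angle = (n - 2) * 180 / n
(n - 2) = 10
(n - 2) * 180 = 1800
angle = 1800 / 12
angle = 150
150 degrees


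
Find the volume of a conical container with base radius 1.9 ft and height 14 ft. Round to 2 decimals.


Shape: cone
Radius r = 1.9 ft, Height h = 14 ft
Formula: V = (1/3) * pi * r^2 * h
r^2 = 3.61
pi * r^2 * h = pi * 3.61 * 14 = 50.54 * pi
V = 50.54 * pi / 3
V = 52.93
52.93 ft^3


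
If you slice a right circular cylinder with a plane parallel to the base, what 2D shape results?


Solid: right circular cylinder
Cutting plane: parallel to the base
Visualize the intersection of the plane with the solid's surface.
The boundary of the cut region is a circle.
circle


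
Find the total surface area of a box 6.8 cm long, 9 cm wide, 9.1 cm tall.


Shape: rectangular prism
l = 6.8 cm, w = 9 cm, h = 9.1 cm
Formula: SA = 2(lw + lh + wh)
lw = 61.2, lh = 61.88, wh = 81.9
lw + lh + wh = 204.98
SA = 2 * 204.98
SA = 409.96
409.96 cm^2


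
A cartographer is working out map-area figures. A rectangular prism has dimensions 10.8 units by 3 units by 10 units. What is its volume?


Shape: rectangular prism
l = 10.8 units, w = 3 units, h = 10 units
Formula: V = l * w * h
V = 10.8 * 3 * 10
V = 32.4 * 10
V = 324
324 units^3


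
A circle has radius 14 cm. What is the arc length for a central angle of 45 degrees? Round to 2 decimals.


Shape: circular arc
Radius r = 14 cm, Angle = 45 degrees
Formula: L = (angle/360) * 2 * pi * r
2 * pi * r = 28 * pi
L = (45/360) * 28 * pi
L = 3.5 * pi
L = 11
11 cm


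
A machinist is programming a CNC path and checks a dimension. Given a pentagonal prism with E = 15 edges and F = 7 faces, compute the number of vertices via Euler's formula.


Polyhedron: pentagonal prism
Euler's formula for convex polyhedra: V - E + F = 2
Given: E = 15 edges and F = 7 faces
Solve for V:
V = 2 + E - F = 2 + 15 - 7 = 10
10 vertices
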